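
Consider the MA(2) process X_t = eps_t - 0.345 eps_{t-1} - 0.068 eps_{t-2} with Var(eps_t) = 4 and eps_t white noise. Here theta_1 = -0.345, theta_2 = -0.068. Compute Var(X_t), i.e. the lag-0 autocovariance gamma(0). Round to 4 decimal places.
\gamma(0) = 4.4946

For an MA(q) process X_t = eps_t + sum_i theta_i eps_{t-i} with
Var(eps_t) = sigma^2, the variance is
  gamma(0) = sigma^2 * (1 + sum_i theta_i^2).
  sum_i theta_i^2 = (-0.345)^2 + (-0.068)^2 = 0.119025 + 0.004624 = 0.123649.
  gamma(0) = 4 * (1 + 0.123649) = 4 * 1.123649 = 4.494596, which rounds to 4.4946.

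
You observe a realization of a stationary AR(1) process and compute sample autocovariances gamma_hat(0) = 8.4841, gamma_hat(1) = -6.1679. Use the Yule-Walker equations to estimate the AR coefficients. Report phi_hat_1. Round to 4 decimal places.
\hat\phi_{1} = -0.7270

The Yule-Walker equations for an AR(p) process read, in matrix form,
  Gamma_p phi = r_p,   with   (Gamma_p)_{ij} = gamma(|i - j|),
                       (r_p)_i = gamma(i),   i,j = 1..p.
Substitute the sample gammas (Toeplitz matrix and right-hand side of size 1):
  Gamma_p = [[8.4841]]
  r_p     = [-6.1679]
With p = 1 this is the single equation gamma(0) phi_1 = gamma(1):
  phi_hat_1 = gamma(1) / gamma(0) = -6.1679 / 8.4841 = -0.7270.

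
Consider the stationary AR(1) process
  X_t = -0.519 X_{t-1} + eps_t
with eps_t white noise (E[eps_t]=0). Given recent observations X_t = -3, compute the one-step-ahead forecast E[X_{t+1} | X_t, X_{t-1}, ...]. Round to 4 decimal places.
E[X_{t+1} \mid \mathcal F_t] = 1.5570

For an AR(p) model X_t = c + sum_i phi_i X_{t-i} + eps_t, the
one-step-ahead conditional mean is
  E[X_{t+1} | X_t, ...] = c + sum_i phi_i X_{t+1-i}.
Substitute known values:
  E[X_{t+1} | ...] = (-0.519) * (-3)
                   = 1.5570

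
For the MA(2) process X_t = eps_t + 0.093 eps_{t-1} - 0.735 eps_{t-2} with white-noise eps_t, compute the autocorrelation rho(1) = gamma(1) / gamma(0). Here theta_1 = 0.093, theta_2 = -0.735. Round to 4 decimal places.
\rho(1) = 0.0159

For an MA(q) process with theta_0 = 1, the autocovariance is
  gamma(k) = sigma^2 * sum_{i=0..q-k} theta_i * theta_{i+k},
and rho(k) = gamma(k) / gamma(0). Sigma^2 cancels.
  numerator   = (1)*(0.093) + (0.093)*(-0.735) = 0.024645.
  denominator = (1)^2 + (0.093)^2 + (-0.735)^2 = 1.548874.
  rho(1) = 0.024645 / 1.548874 = 0.0159.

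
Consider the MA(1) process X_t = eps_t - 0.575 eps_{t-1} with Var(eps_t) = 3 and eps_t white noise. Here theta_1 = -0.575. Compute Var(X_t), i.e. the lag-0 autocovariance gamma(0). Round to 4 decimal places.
\gamma(0) = 3.9919

For an MA(q) process X_t = eps_t + sum_i theta_i eps_{t-i} with
Var(eps_t) = sigma^2, the variance is
  gamma(0) = sigma^2 * (1 + sum_i theta_i^2).
  sum_i theta_i^2 = (-0.575)^2 = 0.330625.
  gamma(0) = 3 * (1 + 0.330625) = 3 * 1.330625 = 3.991875, which rounds to 3.9919.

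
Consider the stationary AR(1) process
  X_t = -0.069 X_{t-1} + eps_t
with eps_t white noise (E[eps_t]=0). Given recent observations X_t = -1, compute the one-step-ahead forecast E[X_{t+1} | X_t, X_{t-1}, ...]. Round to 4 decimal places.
E[X_{t+1} \mid \mathcal F_t] = 0.0690

For an AR(p) model X_t = c + sum_i phi_i X_{t-i} + eps_t, the
one-step-ahead conditional mean is
  E[X_{t+1} | X_t, ...] = c + sum_i phi_i X_{t+1-i}.
Substitute known values:
  E[X_{t+1} | ...] = (-0.069) * (-1)
                   = 0.0690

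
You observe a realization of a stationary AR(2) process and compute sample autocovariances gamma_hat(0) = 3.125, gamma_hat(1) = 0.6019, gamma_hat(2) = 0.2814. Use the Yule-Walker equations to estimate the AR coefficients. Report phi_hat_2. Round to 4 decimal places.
\hat\phi_{2} = 0.0550

The Yule-Walker equations for an AR(p) process read, in matrix form,
  Gamma_p phi = r_p,   with   (Gamma_p)_{ij} = gamma(|i - j|),
                       (r_p)_i = gamma(i),   i,j = 1..p.
Substitute the sample gammas (Toeplitz matrix and right-hand side of size 2):
  Gamma_p = [[3.125, 0.6019], [0.6019, 3.125]]
  r_p     = [0.6019, 0.2814]
Written out:
  3.125 phi_1 + 0.6019 phi_2 = 0.6019
  0.6019 phi_1 + 3.125 phi_2 = 0.2814
Solve by Cramer's rule:
  det = gamma(0)^2 - gamma(1)^2 = (3.125)^2 - (0.6019)^2 = 9.765625 - 0.36228361 = 9.40334139
  phi_hat_1 = [gamma(1) gamma(0) - gamma(1) gamma(2)] / det = [(0.6019)(3.125) - (0.6019)(0.2814)] / 9.40334139 = 1.71156284 / 9.40334139 = 0.182
  phi_hat_2 = [gamma(0) gamma(2) - gamma(1)^2] / det = [(3.125)(0.2814) - (0.6019)^2] / 9.40334139 = 0.51709139 / 9.40334139 = 0.055
So phi_hat = [0.1820, 0.0550].
Therefore phi_hat_2 = 0.0550.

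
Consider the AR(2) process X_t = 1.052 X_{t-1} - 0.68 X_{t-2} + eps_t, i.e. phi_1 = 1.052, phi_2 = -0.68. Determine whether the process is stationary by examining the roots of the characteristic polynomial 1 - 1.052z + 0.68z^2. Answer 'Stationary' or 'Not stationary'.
\text{Stationary}

The AR(p) characteristic polynomial is P(z) = 1 - 1.052z + 0.68z^2.
Stationarity requires all roots to lie outside the unit circle, i.e. |z| > 1 for every root.
Set 1 + (-1.052) z + (0.68) z^2 = 0, i.e. a z^2 + b z + c = 0 with a = 0.68, b = -1.052, c = 1.
Discriminant D = b^2 - 4ac = (-1.052)^2 - 4*(0.68)*1 = 1.106704 - (2.72) = -1.613296.
D < 0, so the roots are the complex-conjugate pair z = (-b +/- i sqrt(-D)) / (2a) = 0.7735 +/- 0.9339i.
For a conjugate pair |z|^2 = z * conj(z) = (product of roots) = c/a = 1/(0.68) = 1.470588, so |z| = sqrt(1.470588) = 1.2127 for both roots.
Moduli of all roots: 1.2127, 1.2127.
All moduli strictly greater than 1? Yes.
Verdict: Stationary.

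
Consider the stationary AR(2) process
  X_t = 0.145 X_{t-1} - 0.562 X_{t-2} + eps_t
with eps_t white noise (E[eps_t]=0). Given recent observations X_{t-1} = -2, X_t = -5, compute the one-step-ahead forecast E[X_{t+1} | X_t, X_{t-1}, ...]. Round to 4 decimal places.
E[X_{t+1} \mid \mathcal F_t] = 0.3990

For an AR(p) model X_t = c + sum_i phi_i X_{t-i} + eps_t, the
one-step-ahead conditional mean is
  E[X_{t+1} | X_t, ...] = c + sum_i phi_i X_{t+1-i}.
Substitute known values:
  E[X_{t+1} | ...] = (0.145) * (-5) + (-0.562) * (-2)
                   = 0.3990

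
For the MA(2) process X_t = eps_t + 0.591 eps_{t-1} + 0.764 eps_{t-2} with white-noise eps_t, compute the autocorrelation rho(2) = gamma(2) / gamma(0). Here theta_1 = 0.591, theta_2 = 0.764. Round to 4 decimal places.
\rho(2) = 0.3952

For an MA(q) process with theta_0 = 1, the autocovariance is
  gamma(k) = sigma^2 * sum_{i=0..q-k} theta_i * theta_{i+k},
and rho(k) = gamma(k) / gamma(0). Sigma^2 cancels.
  numerator   = (1)*(0.764) = 0.764.
  denominator = (1)^2 + (0.591)^2 + (0.764)^2 = 1.932977.
  rho(2) = 0.764 / 1.932977 = 0.3952.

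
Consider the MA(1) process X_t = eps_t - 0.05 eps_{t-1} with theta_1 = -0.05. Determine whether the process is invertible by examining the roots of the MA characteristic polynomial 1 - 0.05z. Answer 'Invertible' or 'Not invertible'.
\text{Invertible}

The MA(q) characteristic polynomial is P(z) = 1 - 0.05z.
Invertibility requires all roots to lie outside the unit circle, i.e. |z| > 1 for every root.
This is linear in z: 1 + (-0.05) z = 0  =>  z = -1/(-0.05) = 20,  |z| = 20.
Moduli of all roots: 20.0000.
All moduli strictly greater than 1? Yes.
Verdict: Invertible.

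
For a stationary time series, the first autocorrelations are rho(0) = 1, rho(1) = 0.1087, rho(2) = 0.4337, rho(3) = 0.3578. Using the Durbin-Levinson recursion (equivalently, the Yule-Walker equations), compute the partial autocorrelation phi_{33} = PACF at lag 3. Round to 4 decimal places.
\phi_{33} = 0.3519

The PACF at lag k is phi_{kk}, the last component of the solution
to the Yule-Walker system G_k phi = r_k where
  (G_k)_{ij} = rho(|i - j|), (r_k)_i = rho(i), i,j = 1..k.
Equivalently, Durbin-Levinson gives phi_{kk} iteratively:
  phi_{11} = rho(1)
  phi_{kk} = [rho(k) - sum_{j=1..k-1} phi_{k-1,j} rho(k-j)]
            / [1 - sum_{j=1..k-1} phi_{k-1,j} rho(j)],
  phi_{k,j} = phi_{k-1,j} - phi_{kk} phi_{k-1,k-j},  j = 1..k-1.
Step k = 1:
  phi_11 = rho(1) = 0.1087.
Step k = 2:
  phi_22 = [rho(2) - phi_11 rho(1)] / [1 - phi_11 rho(1)] = [0.4337 - (0.1087)(0.1087)] / [1 - (0.1087)(0.1087)]
         = 0.42188431 / 0.98818431 = 0.426929.
  Update: phi_21 = phi_11 - phi_22 phi_11 = 0.1087 - (0.426929)(0.1087) = 0.062293.
Step k = 3:
  phi_33 = [rho(3) - phi_21 rho(2) - phi_22 rho(1)] / [1 - phi_21 rho(1) - phi_22 rho(2)]
    numerator   = 0.3578 - (0.062293)(0.4337) - (0.426929)(0.1087) = 0.28437644
    denominator = 1 - (0.062293)(0.1087) - (0.426929)(0.4337) = 0.80806976
  phi_33 = 0.28437644 / 0.80806976 = 0.3519.
Therefore phi_{33} = 0.3519.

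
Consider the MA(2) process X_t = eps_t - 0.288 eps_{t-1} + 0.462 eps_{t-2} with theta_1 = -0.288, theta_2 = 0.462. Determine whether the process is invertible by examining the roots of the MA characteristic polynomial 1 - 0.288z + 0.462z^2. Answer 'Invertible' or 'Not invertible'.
\text{Invertible}

The MA(q) characteristic polynomial is P(z) = 1 - 0.288z + 0.462z^2.
Invertibility requires all roots to lie outside the unit circle, i.e. |z| > 1 for every root.
Set 1 + (-0.288) z + (0.462) z^2 = 0, i.e. a z^2 + b z + c = 0 with a = 0.462, b = -0.288, c = 1.
Discriminant D = b^2 - 4ac = (-0.288)^2 - 4*(0.462)*1 = 0.082944 - (1.848) = -1.765056.
D < 0, so the roots are the complex-conjugate pair z = (-b +/- i sqrt(-D)) / (2a) = 0.3117 +/- 1.4378i.
For a conjugate pair |z|^2 = z * conj(z) = (product of roots) = c/a = 1/(0.462) = 2.164502, so |z| = sqrt(2.164502) = 1.4712 for both roots.
Moduli of all roots: 1.4712, 1.4712.
All moduli strictly greater than 1? Yes.
Verdict: Invertible.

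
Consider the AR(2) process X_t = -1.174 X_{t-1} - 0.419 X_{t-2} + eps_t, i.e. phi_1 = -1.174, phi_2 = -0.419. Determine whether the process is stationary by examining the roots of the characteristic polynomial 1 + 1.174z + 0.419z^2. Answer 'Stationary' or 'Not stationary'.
\text{Stationary}

The AR(p) characteristic polynomial is P(z) = 1 + 1.174z + 0.419z^2.
Stationarity requires all roots to lie outside the unit circle, i.e. |z| > 1 for every root.
Set 1 + (1.174) z + (0.419) z^2 = 0, i.e. a z^2 + b z + c = 0 with a = 0.419, b = 1.174, c = 1.
Discriminant D = b^2 - 4ac = (1.174)^2 - 4*(0.419)*1 = 1.378276 - (1.676) = -0.297724.
D < 0, so the roots are the complex-conjugate pair z = (-b +/- i sqrt(-D)) / (2a) = -1.401 +/- 0.6511i.
For a conjugate pair |z|^2 = z * conj(z) = (product of roots) = c/a = 1/(0.419) = 2.386635, so |z| = sqrt(2.386635) = 1.5449 for both roots.
Moduli of all roots: 1.5449, 1.5449.
All moduli strictly greater than 1? Yes.
Verdict: Stationary.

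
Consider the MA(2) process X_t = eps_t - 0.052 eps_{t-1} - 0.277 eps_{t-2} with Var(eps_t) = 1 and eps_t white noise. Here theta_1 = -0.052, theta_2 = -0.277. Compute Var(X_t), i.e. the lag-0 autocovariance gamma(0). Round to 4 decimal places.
\gamma(0) = 1.0794

For an MA(q) process X_t = eps_t + sum_i theta_i eps_{t-i} with
Var(eps_t) = sigma^2, the variance is
  gamma(0) = sigma^2 * (1 + sum_i theta_i^2).
  sum_i theta_i^2 = (-0.052)^2 + (-0.277)^2 = 0.002704 + 0.076729 = 0.079433.
  gamma(0) = 1 * (1 + 0.079433) = 1 * 1.079433 = 1.079433, which rounds to 1.0794.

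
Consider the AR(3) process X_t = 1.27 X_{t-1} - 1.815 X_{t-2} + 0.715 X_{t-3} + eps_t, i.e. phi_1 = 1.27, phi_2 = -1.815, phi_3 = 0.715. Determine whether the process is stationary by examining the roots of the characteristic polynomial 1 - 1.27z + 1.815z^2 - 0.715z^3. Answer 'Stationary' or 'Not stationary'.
\text{Not stationary}

The AR(p) characteristic polynomial is P(z) = 1 - 1.27z + 1.815z^2 - 0.715z^3.
Stationarity requires all roots to lie outside the unit circle, i.e. |z| > 1 for every root.
Degree 3: look for a simple real root z0 first, then factor out (1 - z/z0) and solve the remaining quadratic.
Testing z0 = 2: P(2) = 1 + (-1.27)(2) + (1.815)(2)^2 + (-0.715)(2)^3
  = 1 + (-2.54) + (7.26) + (-5.72) = 0.  So z_0 = 2 is a root, |z_0| = 2.
Divide out the factor (1 - 0.5 z) = (1 - z/z0) (since 1/z0 = 0.5):
  P(z) = (1 - 0.5 z)(1 + (-0.77) z + (1.43) z^2)
  [check: z-coef -0.77 - (0.5) = -1.27; z^2-coef 1.43 - (0.5)(-0.77) = 1.815; z^3-coef -(0.5)(1.43) = -0.715.]
Remaining roots from the quadratic factor 1 + (-0.77) z + (1.43) z^2:
  Set 1 + (-0.77) z + (1.43) z^2 = 0, i.e. a z^2 + b z + c = 0 with a = 1.43, b = -0.77, c = 1.
  Discriminant D = b^2 - 4ac = (-0.77)^2 - 4*(1.43)*1 = 0.5929 - (5.72) = -5.1271.
  D < 0, so the roots are the complex-conjugate pair z = (-b +/- i sqrt(-D)) / (2a) = 0.2692 +/- 0.7917i.
  For a conjugate pair |z|^2 = z * conj(z) = (product of roots) = c/a = 1/(1.43) = 0.699301, so |z| = sqrt(0.699301) = 0.8362 for both roots.
Moduli of all roots: 2.0000, 0.8362, 0.8362.
All moduli strictly greater than 1? No.
Verdict: Not stationary.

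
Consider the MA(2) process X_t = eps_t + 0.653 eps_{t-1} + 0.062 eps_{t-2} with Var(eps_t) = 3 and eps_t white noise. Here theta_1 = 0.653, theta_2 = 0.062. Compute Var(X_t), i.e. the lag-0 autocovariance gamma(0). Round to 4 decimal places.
\gamma(0) = 4.2908

For an MA(q) process X_t = eps_t + sum_i theta_i eps_{t-i} with
Var(eps_t) = sigma^2, the variance is
  gamma(0) = sigma^2 * (1 + sum_i theta_i^2).
  sum_i theta_i^2 = (0.653)^2 + (0.062)^2 = 0.426409 + 0.003844 = 0.430253.
  gamma(0) = 3 * (1 + 0.430253) = 3 * 1.430253 = 4.290759, which rounds to 4.2908.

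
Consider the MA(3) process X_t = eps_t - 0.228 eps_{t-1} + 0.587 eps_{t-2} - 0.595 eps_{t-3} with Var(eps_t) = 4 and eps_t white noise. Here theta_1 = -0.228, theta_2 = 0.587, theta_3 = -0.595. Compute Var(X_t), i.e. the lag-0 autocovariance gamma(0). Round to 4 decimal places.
\gamma(0) = 7.0023

For an MA(q) process X_t = eps_t + sum_i theta_i eps_{t-i} with
Var(eps_t) = sigma^2, the variance is
  gamma(0) = sigma^2 * (1 + sum_i theta_i^2).
  sum_i theta_i^2 = (-0.228)^2 + (0.587)^2 + (-0.595)^2 = 0.051984 + 0.344569 + 0.354025 = 0.750578.
  gamma(0) = 4 * (1 + 0.750578) = 4 * 1.750578 = 7.002312, which rounds to 7.0023.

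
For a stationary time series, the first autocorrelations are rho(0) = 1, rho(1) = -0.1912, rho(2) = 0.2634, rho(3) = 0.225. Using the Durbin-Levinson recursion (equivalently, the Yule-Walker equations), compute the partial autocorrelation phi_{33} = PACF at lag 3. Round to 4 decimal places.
\phi_{33} = 0.3390

The PACF at lag k is phi_{kk}, the last component of the solution
to the Yule-Walker system G_k phi = r_k where
  (G_k)_{ij} = rho(|i - j|), (r_k)_i = rho(i), i,j = 1..k.
Equivalently, Durbin-Levinson gives phi_{kk} iteratively:
  phi_{11} = rho(1)
  phi_{kk} = [rho(k) - sum_{j=1..k-1} phi_{k-1,j} rho(k-j)]
            / [1 - sum_{j=1..k-1} phi_{k-1,j} rho(j)],
  phi_{k,j} = phi_{k-1,j} - phi_{kk} phi_{k-1,k-j},  j = 1..k-1.
Step k = 1:
  phi_11 = rho(1) = -0.1912.
Step k = 2:
  phi_22 = [rho(2) - phi_11 rho(1)] / [1 - phi_11 rho(1)] = [0.2634 - (-0.1912)(-0.1912)] / [1 - (-0.1912)(-0.1912)]
         = 0.22684256 / 0.96344256 = 0.23545.
  Update: phi_21 = phi_11 - phi_22 phi_11 = -0.1912 - (0.23545)(-0.1912) = -0.146182.
Step k = 3:
  phi_33 = [rho(3) - phi_21 rho(2) - phi_22 rho(1)] / [1 - phi_21 rho(1) - phi_22 rho(2)]
    numerator   = 0.225 - (-0.146182)(0.2634) - (0.23545)(-0.1912) = 0.30852237
    denominator = 1 - (-0.146182)(-0.1912) - (0.23545)(0.2634) = 0.91003248
  phi_33 = 0.30852237 / 0.91003248 = 0.339.
Therefore phi_{33} = 0.3390.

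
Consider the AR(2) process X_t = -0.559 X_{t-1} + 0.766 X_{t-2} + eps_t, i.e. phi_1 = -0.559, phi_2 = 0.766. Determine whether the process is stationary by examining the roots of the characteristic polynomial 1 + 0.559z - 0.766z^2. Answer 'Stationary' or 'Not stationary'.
\text{Not stationary}

The AR(p) characteristic polynomial is P(z) = 1 + 0.559z - 0.766z^2.
Stationarity requires all roots to lie outside the unit circle, i.e. |z| > 1 for every root.
Set 1 + (0.559) z + (-0.766) z^2 = 0, i.e. a z^2 + b z + c = 0 with a = -0.766, b = 0.559, c = 1.
Discriminant D = b^2 - 4ac = (0.559)^2 - 4*(-0.766)*1 = 0.312481 - (-3.064) = 3.376481.
D >= 0, so the roots are real: z = (-b +/- sqrt(D)) / (2a) = (-0.559 +/- 1.83752) / (-1.532).
  z_1 = (-0.559 + 1.83752) / (-1.532) = -0.8345,   |z_1| = 0.8345.
  z_2 = (-0.559 - 1.83752) / (-1.532) = 1.5643,   |z_2| = 1.5643.
Moduli of all roots: 0.8345, 1.5643.
All moduli strictly greater than 1? No.
Verdict: Not stationary.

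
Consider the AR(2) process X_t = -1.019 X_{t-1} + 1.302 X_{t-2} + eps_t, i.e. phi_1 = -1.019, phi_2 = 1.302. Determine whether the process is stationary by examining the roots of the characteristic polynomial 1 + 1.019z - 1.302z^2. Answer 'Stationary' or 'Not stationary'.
\text{Not stationary}

The AR(p) characteristic polynomial is P(z) = 1 + 1.019z - 1.302z^2.
Stationarity requires all roots to lie outside the unit circle, i.e. |z| > 1 for every root.
Set 1 + (1.019) z + (-1.302) z^2 = 0, i.e. a z^2 + b z + c = 0 with a = -1.302, b = 1.019, c = 1.
Discriminant D = b^2 - 4ac = (1.019)^2 - 4*(-1.302)*1 = 1.038361 - (-5.208) = 6.246361.
D >= 0, so the roots are real: z = (-b +/- sqrt(D)) / (2a) = (-1.019 +/- 2.499272) / (-2.604).
  z_1 = (-1.019 + 2.499272) / (-2.604) = -0.5685,   |z_1| = 0.5685.
  z_2 = (-1.019 - 2.499272) / (-2.604) = 1.3511,   |z_2| = 1.3511.
Moduli of all roots: 0.5685, 1.3511.
All moduli strictly greater than 1? No.
Verdict: Not stationary.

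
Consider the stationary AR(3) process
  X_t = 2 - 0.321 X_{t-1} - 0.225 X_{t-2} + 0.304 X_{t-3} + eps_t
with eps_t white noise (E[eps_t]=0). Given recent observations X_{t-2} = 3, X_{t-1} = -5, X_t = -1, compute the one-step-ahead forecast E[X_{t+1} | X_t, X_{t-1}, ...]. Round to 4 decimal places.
E[X_{t+1} \mid \mathcal F_t] = 4.3580

For an AR(p) model X_t = c + sum_i phi_i X_{t-i} + eps_t, the
one-step-ahead conditional mean is
  E[X_{t+1} | X_t, ...] = c + sum_i phi_i X_{t+1-i}.
Substitute known values:
  E[X_{t+1} | ...] = 2 + (-0.321) * (-1) + (-0.225) * (-5) + (0.304) * (3)
                   = 4.3580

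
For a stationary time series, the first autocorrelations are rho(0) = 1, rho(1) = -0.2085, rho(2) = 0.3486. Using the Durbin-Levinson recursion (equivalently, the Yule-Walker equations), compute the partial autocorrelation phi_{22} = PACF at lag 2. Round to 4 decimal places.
\phi_{22} = 0.3190

The PACF at lag k is phi_{kk}, the last component of the solution
to the Yule-Walker system G_k phi = r_k where
  (G_k)_{ij} = rho(|i - j|), (r_k)_i = rho(i), i,j = 1..k.
Equivalently, Durbin-Levinson gives phi_{kk} iteratively:
  phi_{11} = rho(1)
  phi_{kk} = [rho(k) - sum_{j=1..k-1} phi_{k-1,j} rho(k-j)]
            / [1 - sum_{j=1..k-1} phi_{k-1,j} rho(j)],
  phi_{k,j} = phi_{k-1,j} - phi_{kk} phi_{k-1,k-j},  j = 1..k-1.
Step k = 1:
  phi_11 = rho(1) = -0.2085.
Step k = 2:
  phi_22 = [rho(2) - phi_11 rho(1)] / [1 - phi_11 rho(1)] = [0.3486 - (-0.2085)(-0.2085)] / [1 - (-0.2085)(-0.2085)]
         = 0.30512775 / 0.95652775 = 0.319.
Therefore phi_{22} = 0.3190.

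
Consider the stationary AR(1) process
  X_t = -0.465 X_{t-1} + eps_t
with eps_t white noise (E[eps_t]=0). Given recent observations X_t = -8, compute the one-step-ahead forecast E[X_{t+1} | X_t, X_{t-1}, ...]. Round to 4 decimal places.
E[X_{t+1} \mid \mathcal F_t] = 3.7200

For an AR(p) model X_t = c + sum_i phi_i X_{t-i} + eps_t, the
one-step-ahead conditional mean is
  E[X_{t+1} | X_t, ...] = c + sum_i phi_i X_{t+1-i}.
Substitute known values:
  E[X_{t+1} | ...] = (-0.465) * (-8)
                   = 3.7200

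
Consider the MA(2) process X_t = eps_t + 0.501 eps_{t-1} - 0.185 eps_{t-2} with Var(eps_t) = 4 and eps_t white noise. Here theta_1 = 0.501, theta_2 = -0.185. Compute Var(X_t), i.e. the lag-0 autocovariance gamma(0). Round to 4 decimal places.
\gamma(0) = 5.1409

For an MA(q) process X_t = eps_t + sum_i theta_i eps_{t-i} with
Var(eps_t) = sigma^2, the variance is
  gamma(0) = sigma^2 * (1 + sum_i theta_i^2).
  sum_i theta_i^2 = (0.501)^2 + (-0.185)^2 = 0.251001 + 0.034225 = 0.285226.
  gamma(0) = 4 * (1 + 0.285226) = 4 * 1.285226 = 5.140904, which rounds to 5.1409.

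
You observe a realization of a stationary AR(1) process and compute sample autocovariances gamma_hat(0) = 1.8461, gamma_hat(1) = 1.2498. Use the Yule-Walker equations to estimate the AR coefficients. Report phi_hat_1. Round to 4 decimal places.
\hat\phi_{1} = 0.6770

The Yule-Walker equations for an AR(p) process read, in matrix form,
  Gamma_p phi = r_p,   with   (Gamma_p)_{ij} = gamma(|i - j|),
                       (r_p)_i = gamma(i),   i,j = 1..p.
Substitute the sample gammas (Toeplitz matrix and right-hand side of size 1):
  Gamma_p = [[1.8461]]
  r_p     = [1.2498]
With p = 1 this is the single equation gamma(0) phi_1 = gamma(1):
  phi_hat_1 = gamma(1) / gamma(0) = 1.2498 / 1.8461 = 0.6770.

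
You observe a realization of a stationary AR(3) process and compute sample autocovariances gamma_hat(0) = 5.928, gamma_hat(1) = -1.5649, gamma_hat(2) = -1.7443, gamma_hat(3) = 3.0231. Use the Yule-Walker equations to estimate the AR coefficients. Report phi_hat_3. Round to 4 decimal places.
\hat\phi_{3} = 0.3790

The Yule-Walker equations for an AR(p) process read, in matrix form,
  Gamma_p phi = r_p,   with   (Gamma_p)_{ij} = gamma(|i - j|),
                       (r_p)_i = gamma(i),   i,j = 1..p.
Substitute the sample gammas (Toeplitz matrix and right-hand side of size 3):
  Gamma_p = [[5.928, -1.5649, -1.7443], [-1.5649, 5.928, -1.5649], [-1.7443, -1.5649, 5.928]]
  r_p     = [-1.5649, -1.7443, 3.0231]
Written out (R1..R3):
  (R1) 5.928 phi_1 - 1.5649 phi_2 - 1.7443 phi_3 = -1.5649
  (R2) -1.5649 phi_1 + 5.928 phi_2 - 1.5649 phi_3 = -1.7443
  (R3) -1.7443 phi_1 - 1.5649 phi_2 + 5.928 phi_3 = 3.0231
Gaussian elimination:
  R2 <- R2 - (-1.5649/5.928) R1 = R2 - (-0.263984) R1:  5.514891 phi_2 - 2.025368 phi_3 = -2.157409
  R3 <- R3 - (-1.7443/5.928) R1 = R3 - (-0.294248) R1:  -2.025368 phi_2 + 5.414744 phi_3 = 2.562632
  R3 <- R3 - (-2.025368/5.514891) R2 = R3 - (-0.367254) R2:  4.670918 phi_3 = 1.770314
Back-substitution:
  phi_hat_3 = 1.770314 / 4.670918 = 0.379008
  phi_hat_2 = (-2.157409 - (-2.025368)(0.379008)) / 5.514891 = -0.252005
  phi_hat_1 = (-1.5649 - (-1.5649)(-0.252005) - (-1.7443)(0.379008)) / 5.928 = -0.218988
So phi_hat = [-0.2190, -0.2520, 0.3790].
Therefore phi_hat_3 = 0.3790.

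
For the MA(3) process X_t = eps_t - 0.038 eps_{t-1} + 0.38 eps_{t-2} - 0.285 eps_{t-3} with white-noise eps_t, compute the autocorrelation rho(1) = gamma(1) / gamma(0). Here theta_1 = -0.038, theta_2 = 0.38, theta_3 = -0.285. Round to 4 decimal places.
\rho(1) = -0.1310

For an MA(q) process with theta_0 = 1, the autocovariance is
  gamma(k) = sigma^2 * sum_{i=0..q-k} theta_i * theta_{i+k},
and rho(k) = gamma(k) / gamma(0). Sigma^2 cancels.
  numerator   = (1)*(-0.038) + (-0.038)*(0.38) + (0.38)*(-0.285) = -0.16074.
  denominator = (1)^2 + (-0.038)^2 + (0.38)^2 + (-0.285)^2 = 1.227069.
  rho(1) = -0.16074 / 1.227069 = -0.1310.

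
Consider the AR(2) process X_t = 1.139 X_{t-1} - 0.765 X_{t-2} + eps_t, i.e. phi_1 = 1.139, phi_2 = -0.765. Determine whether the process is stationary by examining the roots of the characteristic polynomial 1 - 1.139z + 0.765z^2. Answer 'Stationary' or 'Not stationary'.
\text{Stationary}

The AR(p) characteristic polynomial is P(z) = 1 - 1.139z + 0.765z^2.
Stationarity requires all roots to lie outside the unit circle, i.e. |z| > 1 for every root.
Set 1 + (-1.139) z + (0.765) z^2 = 0, i.e. a z^2 + b z + c = 0 with a = 0.765, b = -1.139, c = 1.
Discriminant D = b^2 - 4ac = (-1.139)^2 - 4*(0.765)*1 = 1.297321 - (3.06) = -1.762679.
D < 0, so the roots are the complex-conjugate pair z = (-b +/- i sqrt(-D)) / (2a) = 0.7444 +/- 0.8678i.
For a conjugate pair |z|^2 = z * conj(z) = (product of roots) = c/a = 1/(0.765) = 1.30719, so |z| = sqrt(1.30719) = 1.1433 for both roots.
Moduli of all roots: 1.1433, 1.1433.
All moduli strictly greater than 1? Yes.
Verdict: Stationary.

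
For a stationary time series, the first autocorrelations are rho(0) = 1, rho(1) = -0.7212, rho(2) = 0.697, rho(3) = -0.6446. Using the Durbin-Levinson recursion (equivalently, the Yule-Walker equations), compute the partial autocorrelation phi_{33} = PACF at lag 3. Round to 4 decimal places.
\phi_{33} = -0.1480

The PACF at lag k is phi_{kk}, the last component of the solution
to the Yule-Walker system G_k phi = r_k where
  (G_k)_{ij} = rho(|i - j|), (r_k)_i = rho(i), i,j = 1..k.
Equivalently, Durbin-Levinson gives phi_{kk} iteratively:
  phi_{11} = rho(1)
  phi_{kk} = [rho(k) - sum_{j=1..k-1} phi_{k-1,j} rho(k-j)]
            / [1 - sum_{j=1..k-1} phi_{k-1,j} rho(j)],
  phi_{k,j} = phi_{k-1,j} - phi_{kk} phi_{k-1,k-j},  j = 1..k-1.
Step k = 1:
  phi_11 = rho(1) = -0.7212.
Step k = 2:
  phi_22 = [rho(2) - phi_11 rho(1)] / [1 - phi_11 rho(1)] = [0.697 - (-0.7212)(-0.7212)] / [1 - (-0.7212)(-0.7212)]
         = 0.17687056 / 0.47987056 = 0.36858.
  Update: phi_21 = phi_11 - phi_22 phi_11 = -0.7212 - (0.36858)(-0.7212) = -0.45538.
Step k = 3:
  phi_33 = [rho(3) - phi_21 rho(2) - phi_22 rho(1)] / [1 - phi_21 rho(1) - phi_22 rho(2)]
    numerator   = -0.6446 - (-0.45538)(0.697) - (0.36858)(-0.7212) = -0.06138023
    denominator = 1 - (-0.45538)(-0.7212) - (0.36858)(0.697) = 0.41467966
  phi_33 = -0.06138023 / 0.41467966 = -0.148.
Therefore phi_{33} = -0.1480.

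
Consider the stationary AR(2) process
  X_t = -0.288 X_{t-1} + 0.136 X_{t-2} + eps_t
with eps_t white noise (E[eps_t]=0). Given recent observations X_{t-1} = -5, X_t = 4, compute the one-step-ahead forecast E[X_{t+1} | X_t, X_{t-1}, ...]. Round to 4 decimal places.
E[X_{t+1} \mid \mathcal F_t] = -1.8320

For an AR(p) model X_t = c + sum_i phi_i X_{t-i} + eps_t, the
one-step-ahead conditional mean is
  E[X_{t+1} | X_t, ...] = c + sum_i phi_i X_{t+1-i}.
Substitute known values:
  E[X_{t+1} | ...] = (-0.288) * (4) + (0.136) * (-5)
                   = -1.8320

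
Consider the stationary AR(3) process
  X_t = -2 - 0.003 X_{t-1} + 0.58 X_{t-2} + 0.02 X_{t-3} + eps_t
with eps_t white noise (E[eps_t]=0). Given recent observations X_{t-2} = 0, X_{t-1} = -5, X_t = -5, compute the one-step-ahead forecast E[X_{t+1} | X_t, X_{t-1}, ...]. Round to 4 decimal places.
E[X_{t+1} \mid \mathcal F_t] = -4.8850

For an AR(p) model X_t = c + sum_i phi_i X_{t-i} + eps_t, the
one-step-ahead conditional mean is
  E[X_{t+1} | X_t, ...] = c + sum_i phi_i X_{t+1-i}.
Substitute known values:
  E[X_{t+1} | ...] = -2 + (-0.003) * (-5) + (0.58) * (-5) + (0.02) * (0)
                   = -4.8850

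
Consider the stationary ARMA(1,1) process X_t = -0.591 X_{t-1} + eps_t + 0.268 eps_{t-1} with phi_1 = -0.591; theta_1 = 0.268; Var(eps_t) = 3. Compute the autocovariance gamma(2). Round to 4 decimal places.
\gamma(2) = 0.7407

Multiply the model equation by X_{t-k} and take expectations. With theta_0 = psi_0 = 1 and psi_j the MA(infinity) weights, this gives
  gamma(k) - sum_i phi_i gamma(k-i) = c_k,
  c_k = sigma^2 * sum_{j=k..q} theta_j psi_{j-k}   (c_k = 0 for k > q),
using gamma(-m) = gamma(m).
psi-weights needed (psi_j = theta_j + sum_i phi_i psi_{j-i}):
  psi_1 = theta_1 + phi_1 = 0.268 + (-0.591) = -0.323
Right-hand sides:
  c_0 = sigma^2 (1 + theta_1 psi_1) = 3 * (1 + (0.268)(-0.323)) = 3 * 0.913436 = 2.740308
  c_1 = sigma^2 theta_1 = 3 * (0.268) = 0.804
  c_2 = 0
Equations for k = 0 and k = 1 (AR order 1):
  gamma(0) = phi_1 gamma(1) + c_0
  gamma(1) = phi_1 gamma(0) + c_1
Substituting the second into the first: gamma(0) (1 - phi_1^2) = c_0 + phi_1 c_1, so
  gamma(0) = (c_0 + phi_1 c_1) / (1 - phi_1^2) = (2.740308 + (-0.591)(0.804)) / (1 - (-0.591)^2) = 2.265144 / 0.650719 = 3.480986.
  gamma(1) = phi_1 gamma(0) + c_1 = (-0.591)(3.480986) + (0.804) = -1.253263.
For k = 2 (> q): gamma(2) = phi_1 gamma(1) = (-0.591)(-1.253263) = 0.740678.
Therefore gamma(2) = 0.7407 (to 4 decimal places).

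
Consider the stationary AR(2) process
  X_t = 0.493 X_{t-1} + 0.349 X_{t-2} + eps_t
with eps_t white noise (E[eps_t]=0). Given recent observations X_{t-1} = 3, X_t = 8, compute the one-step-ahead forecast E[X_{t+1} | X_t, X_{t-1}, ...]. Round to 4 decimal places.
E[X_{t+1} \mid \mathcal F_t] = 4.9910

For an AR(p) model X_t = c + sum_i phi_i X_{t-i} + eps_t, the
one-step-ahead conditional mean is
  E[X_{t+1} | X_t, ...] = c + sum_i phi_i X_{t+1-i}.
Substitute known values:
  E[X_{t+1} | ...] = (0.493) * (8) + (0.349) * (3)
                   = 4.9910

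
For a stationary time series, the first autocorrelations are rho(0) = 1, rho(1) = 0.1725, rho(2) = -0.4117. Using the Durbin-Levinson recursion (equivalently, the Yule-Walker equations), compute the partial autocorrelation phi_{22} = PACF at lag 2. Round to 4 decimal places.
\phi_{22} = -0.4550

The PACF at lag k is phi_{kk}, the last component of the solution
to the Yule-Walker system G_k phi = r_k where
  (G_k)_{ij} = rho(|i - j|), (r_k)_i = rho(i), i,j = 1..k.
Equivalently, Durbin-Levinson gives phi_{kk} iteratively:
  phi_{11} = rho(1)
  phi_{kk} = [rho(k) - sum_{j=1..k-1} phi_{k-1,j} rho(k-j)]
            / [1 - sum_{j=1..k-1} phi_{k-1,j} rho(j)],
  phi_{k,j} = phi_{k-1,j} - phi_{kk} phi_{k-1,k-j},  j = 1..k-1.
Step k = 1:
  phi_11 = rho(1) = 0.1725.
Step k = 2:
  phi_22 = [rho(2) - phi_11 rho(1)] / [1 - phi_11 rho(1)] = [-0.4117 - (0.1725)(0.1725)] / [1 - (0.1725)(0.1725)]
         = -0.44145625 / 0.97024375 = -0.455.
Therefore phi_{22} = -0.4550.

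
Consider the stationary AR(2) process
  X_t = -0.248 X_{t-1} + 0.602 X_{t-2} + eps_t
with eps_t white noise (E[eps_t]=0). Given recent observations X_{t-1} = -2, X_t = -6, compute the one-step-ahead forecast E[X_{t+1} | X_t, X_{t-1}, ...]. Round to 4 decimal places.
E[X_{t+1} \mid \mathcal F_t] = 0.2840

For an AR(p) model X_t = c + sum_i phi_i X_{t-i} + eps_t, the
one-step-ahead conditional mean is
  E[X_{t+1} | X_t, ...] = c + sum_i phi_i X_{t+1-i}.
Substitute known values:
  E[X_{t+1} | ...] = (-0.248) * (-6) + (0.602) * (-2)
                   = 0.2840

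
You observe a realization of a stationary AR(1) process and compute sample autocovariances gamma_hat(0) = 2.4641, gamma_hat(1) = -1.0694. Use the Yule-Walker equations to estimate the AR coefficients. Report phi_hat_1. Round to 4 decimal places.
\hat\phi_{1} = -0.4340

The Yule-Walker equations for an AR(p) process read, in matrix form,
  Gamma_p phi = r_p,   with   (Gamma_p)_{ij} = gamma(|i - j|),
                       (r_p)_i = gamma(i),   i,j = 1..p.
Substitute the sample gammas (Toeplitz matrix and right-hand side of size 1):
  Gamma_p = [[2.4641]]
  r_p     = [-1.0694]
With p = 1 this is the single equation gamma(0) phi_1 = gamma(1):
  phi_hat_1 = gamma(1) / gamma(0) = -1.0694 / 2.4641 = -0.4340.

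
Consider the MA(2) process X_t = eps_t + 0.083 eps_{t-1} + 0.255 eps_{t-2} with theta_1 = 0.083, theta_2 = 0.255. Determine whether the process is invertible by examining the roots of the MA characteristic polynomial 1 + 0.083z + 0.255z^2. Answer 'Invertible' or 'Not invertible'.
\text{Invertible}

The MA(q) characteristic polynomial is P(z) = 1 + 0.083z + 0.255z^2.
Invertibility requires all roots to lie outside the unit circle, i.e. |z| > 1 for every root.
Set 1 + (0.083) z + (0.255) z^2 = 0, i.e. a z^2 + b z + c = 0 with a = 0.255, b = 0.083, c = 1.
Discriminant D = b^2 - 4ac = (0.083)^2 - 4*(0.255)*1 = 0.006889 - (1.02) = -1.013111.
D < 0, so the roots are the complex-conjugate pair z = (-b +/- i sqrt(-D)) / (2a) = -0.1627 +/- 1.9736i.
For a conjugate pair |z|^2 = z * conj(z) = (product of roots) = c/a = 1/(0.255) = 3.921569, so |z| = sqrt(3.921569) = 1.9803 for both roots.
Moduli of all roots: 1.9803, 1.9803.
All moduli strictly greater than 1? Yes.
Verdict: Invertible.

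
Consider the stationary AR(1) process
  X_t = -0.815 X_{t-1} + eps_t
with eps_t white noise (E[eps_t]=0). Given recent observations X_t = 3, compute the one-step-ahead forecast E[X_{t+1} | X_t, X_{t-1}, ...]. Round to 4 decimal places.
E[X_{t+1} \mid \mathcal F_t] = -2.4450

For an AR(p) model X_t = c + sum_i phi_i X_{t-i} + eps_t, the
one-step-ahead conditional mean is
  E[X_{t+1} | X_t, ...] = c + sum_i phi_i X_{t+1-i}.
Substitute known values:
  E[X_{t+1} | ...] = (-0.815) * (3)
                   = -2.4450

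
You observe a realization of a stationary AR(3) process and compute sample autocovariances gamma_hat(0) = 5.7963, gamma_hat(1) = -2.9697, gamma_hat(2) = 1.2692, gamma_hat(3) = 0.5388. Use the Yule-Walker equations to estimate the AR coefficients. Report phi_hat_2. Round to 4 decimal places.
\hat\phi_{2} = 0.0750

The Yule-Walker equations for an AR(p) process read, in matrix form,
  Gamma_p phi = r_p,   with   (Gamma_p)_{ij} = gamma(|i - j|),
                       (r_p)_i = gamma(i),   i,j = 1..p.
Substitute the sample gammas (Toeplitz matrix and right-hand side of size 3):
  Gamma_p = [[5.7963, -2.9697, 1.2692], [-2.9697, 5.7963, -2.9697], [1.2692, -2.9697, 5.7963]]
  r_p     = [-2.9697, 1.2692, 0.5388]
Written out (R1..R3):
  (R1) 5.7963 phi_1 - 2.9697 phi_2 + 1.2692 phi_3 = -2.9697
  (R2) -2.9697 phi_1 + 5.7963 phi_2 - 2.9697 phi_3 = 1.2692
  (R3) 1.2692 phi_1 - 2.9697 phi_2 + 5.7963 phi_3 = 0.5388
Gaussian elimination:
  R2 <- R2 - (-2.9697/5.7963) R1 = R2 - (-0.512344) R1:  4.274792 phi_2 - 2.319433 phi_3 = -0.252308
  R3 <- R3 - (1.2692/5.7963) R1 = R3 - (0.218967) R1:  -2.319433 phi_2 + 5.518387 phi_3 = 1.189067
  R3 <- R3 - (-2.319433/4.274792) R2 = R3 - (-0.542584) R2:  4.2599 phi_3 = 1.052169
Back-substitution:
  phi_hat_3 = 1.052169 / 4.2599 = 0.246994
  phi_hat_2 = (-0.252308 - (-2.319433)(0.246994)) / 4.274792 = 0.074992
  phi_hat_1 = (-2.9697 - (-2.9697)(0.074992) - (1.2692)(0.246994)) / 5.7963 = -0.528006
So phi_hat = [-0.5280, 0.0750, 0.2470].
Therefore phi_hat_2 = 0.0750.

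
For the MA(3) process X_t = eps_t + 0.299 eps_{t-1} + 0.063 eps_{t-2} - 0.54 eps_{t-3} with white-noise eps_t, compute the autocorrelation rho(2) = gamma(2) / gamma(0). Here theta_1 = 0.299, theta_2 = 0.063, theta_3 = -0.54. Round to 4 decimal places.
\rho(2) = -0.0711

For an MA(q) process with theta_0 = 1, the autocovariance is
  gamma(k) = sigma^2 * sum_{i=0..q-k} theta_i * theta_{i+k},
and rho(k) = gamma(k) / gamma(0). Sigma^2 cancels.
  numerator   = (1)*(0.063) + (0.299)*(-0.54) = -0.09846.
  denominator = (1)^2 + (0.299)^2 + (0.063)^2 + (-0.54)^2 = 1.38497.
  rho(2) = -0.09846 / 1.38497 = -0.0711.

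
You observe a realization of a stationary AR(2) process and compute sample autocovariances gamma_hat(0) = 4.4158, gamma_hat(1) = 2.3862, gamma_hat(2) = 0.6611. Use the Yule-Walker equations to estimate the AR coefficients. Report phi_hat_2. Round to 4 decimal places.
\hat\phi_{2} = -0.2010

The Yule-Walker equations for an AR(p) process read, in matrix form,
  Gamma_p phi = r_p,   with   (Gamma_p)_{ij} = gamma(|i - j|),
                       (r_p)_i = gamma(i),   i,j = 1..p.
Substitute the sample gammas (Toeplitz matrix and right-hand side of size 2):
  Gamma_p = [[4.4158, 2.3862], [2.3862, 4.4158]]
  r_p     = [2.3862, 0.6611]
Written out:
  4.4158 phi_1 + 2.3862 phi_2 = 2.3862
  2.3862 phi_1 + 4.4158 phi_2 = 0.6611
Solve by Cramer's rule:
  det = gamma(0)^2 - gamma(1)^2 = (4.4158)^2 - (2.3862)^2 = 19.49928964 - 5.69395044 = 13.8053392
  phi_hat_1 = [gamma(1) gamma(0) - gamma(1) gamma(2)] / det = [(2.3862)(4.4158) - (2.3862)(0.6611)] / 13.8053392 = 8.95946514 / 13.8053392 = 0.649
  phi_hat_2 = [gamma(0) gamma(2) - gamma(1)^2] / det = [(4.4158)(0.6611) - (2.3862)^2] / 13.8053392 = -2.77466506 / 13.8053392 = -0.201
So phi_hat = [0.6490, -0.2010].
Therefore phi_hat_2 = -0.2010.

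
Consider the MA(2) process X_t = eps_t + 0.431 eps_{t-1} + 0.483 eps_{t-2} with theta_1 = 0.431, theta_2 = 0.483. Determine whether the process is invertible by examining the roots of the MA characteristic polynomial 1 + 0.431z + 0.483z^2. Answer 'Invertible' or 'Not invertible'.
\text{Invertible}

The MA(q) characteristic polynomial is P(z) = 1 + 0.431z + 0.483z^2.
Invertibility requires all roots to lie outside the unit circle, i.e. |z| > 1 for every root.
Set 1 + (0.431) z + (0.483) z^2 = 0, i.e. a z^2 + b z + c = 0 with a = 0.483, b = 0.431, c = 1.
Discriminant D = b^2 - 4ac = (0.431)^2 - 4*(0.483)*1 = 0.185761 - (1.932) = -1.746239.
D < 0, so the roots are the complex-conjugate pair z = (-b +/- i sqrt(-D)) / (2a) = -0.4462 +/- 1.368i.
For a conjugate pair |z|^2 = z * conj(z) = (product of roots) = c/a = 1/(0.483) = 2.070393, so |z| = sqrt(2.070393) = 1.4389 for both roots.
Moduli of all roots: 1.4389, 1.4389.
All moduli strictly greater than 1? Yes.
Verdict: Invertible.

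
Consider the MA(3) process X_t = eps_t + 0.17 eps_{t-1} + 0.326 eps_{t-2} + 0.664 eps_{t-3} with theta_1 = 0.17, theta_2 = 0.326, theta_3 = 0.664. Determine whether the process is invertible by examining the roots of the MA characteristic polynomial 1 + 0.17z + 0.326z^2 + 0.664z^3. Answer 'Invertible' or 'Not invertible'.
\text{Invertible}

The MA(q) characteristic polynomial is P(z) = 1 + 0.17z + 0.326z^2 + 0.664z^3.
Invertibility requires all roots to lie outside the unit circle, i.e. |z| > 1 for every root.
Degree 3: look for a simple real root z0 first, then factor out (1 - z/z0) and solve the remaining quadratic.
Testing z0 = -1.25: P(-1.25) = 1 + (0.17)(-1.25) + (0.326)(-1.25)^2 + (0.664)(-1.25)^3
  = 1 + (-0.2125) + (0.509375) + (-1.296875) = 0.  So z_0 = -1.25 is a root, |z_0| = 1.25.
Divide out the factor (1 + 0.8 z) = (1 - z/z0) (since 1/z0 = -0.8):
  P(z) = (1 + 0.8 z)(1 + (-0.63) z + (0.83) z^2)
  [check: z-coef -0.63 - (-0.8) = 0.17; z^2-coef 0.83 - (-0.8)(-0.63) = 0.326; z^3-coef -(-0.8)(0.83) = 0.664.]
Remaining roots from the quadratic factor 1 + (-0.63) z + (0.83) z^2:
  Set 1 + (-0.63) z + (0.83) z^2 = 0, i.e. a z^2 + b z + c = 0 with a = 0.83, b = -0.63, c = 1.
  Discriminant D = b^2 - 4ac = (-0.63)^2 - 4*(0.83)*1 = 0.3969 - (3.32) = -2.9231.
  D < 0, so the roots are the complex-conjugate pair z = (-b +/- i sqrt(-D)) / (2a) = 0.3795 +/- 1.0299i.
  For a conjugate pair |z|^2 = z * conj(z) = (product of roots) = c/a = 1/(0.83) = 1.204819, so |z| = sqrt(1.204819) = 1.0976 for both roots.
Moduli of all roots: 1.2500, 1.0976, 1.0976.
All moduli strictly greater than 1? Yes.
Verdict: Invertible.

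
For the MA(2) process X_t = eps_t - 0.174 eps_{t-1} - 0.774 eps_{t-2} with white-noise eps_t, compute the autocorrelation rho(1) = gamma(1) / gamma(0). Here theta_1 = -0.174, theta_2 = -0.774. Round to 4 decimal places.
\rho(1) = -0.0241

For an MA(q) process with theta_0 = 1, the autocovariance is
  gamma(k) = sigma^2 * sum_{i=0..q-k} theta_i * theta_{i+k},
and rho(k) = gamma(k) / gamma(0). Sigma^2 cancels.
  numerator   = (1)*(-0.174) + (-0.174)*(-0.774) = -0.039324.
  denominator = (1)^2 + (-0.174)^2 + (-0.774)^2 = 1.629352.
  rho(1) = -0.039324 / 1.629352 = -0.0241.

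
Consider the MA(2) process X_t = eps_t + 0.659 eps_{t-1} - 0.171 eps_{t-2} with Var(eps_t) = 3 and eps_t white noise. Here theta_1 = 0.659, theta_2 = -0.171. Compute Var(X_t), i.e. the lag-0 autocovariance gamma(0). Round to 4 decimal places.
\gamma(0) = 4.3906

For an MA(q) process X_t = eps_t + sum_i theta_i eps_{t-i} with
Var(eps_t) = sigma^2, the variance is
  gamma(0) = sigma^2 * (1 + sum_i theta_i^2).
  sum_i theta_i^2 = (0.659)^2 + (-0.171)^2 = 0.434281 + 0.029241 = 0.463522.
  gamma(0) = 3 * (1 + 0.463522) = 3 * 1.463522 = 4.390566, which rounds to 4.3906.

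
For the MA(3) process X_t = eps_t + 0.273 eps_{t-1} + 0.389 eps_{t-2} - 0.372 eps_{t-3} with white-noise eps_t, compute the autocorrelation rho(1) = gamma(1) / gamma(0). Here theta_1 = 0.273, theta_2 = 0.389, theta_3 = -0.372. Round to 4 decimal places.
\rho(1) = 0.1719

For an MA(q) process with theta_0 = 1, the autocovariance is
  gamma(k) = sigma^2 * sum_{i=0..q-k} theta_i * theta_{i+k},
and rho(k) = gamma(k) / gamma(0). Sigma^2 cancels.
  numerator   = (1)*(0.273) + (0.273)*(0.389) + (0.389)*(-0.372) = 0.234489.
  denominator = (1)^2 + (0.273)^2 + (0.389)^2 + (-0.372)^2 = 1.364234.
  rho(1) = 0.234489 / 1.364234 = 0.1719.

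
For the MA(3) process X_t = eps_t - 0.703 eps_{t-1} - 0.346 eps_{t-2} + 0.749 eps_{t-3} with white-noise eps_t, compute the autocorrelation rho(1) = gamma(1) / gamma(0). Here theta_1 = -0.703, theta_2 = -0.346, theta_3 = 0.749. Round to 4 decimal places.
\rho(1) = -0.3305

For an MA(q) process with theta_0 = 1, the autocovariance is
  gamma(k) = sigma^2 * sum_{i=0..q-k} theta_i * theta_{i+k},
and rho(k) = gamma(k) / gamma(0). Sigma^2 cancels.
  numerator   = (1)*(-0.703) + (-0.703)*(-0.346) + (-0.346)*(0.749) = -0.718916.
  denominator = (1)^2 + (-0.703)^2 + (-0.346)^2 + (0.749)^2 = 2.174926.
  rho(1) = -0.718916 / 2.174926 = -0.3305.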